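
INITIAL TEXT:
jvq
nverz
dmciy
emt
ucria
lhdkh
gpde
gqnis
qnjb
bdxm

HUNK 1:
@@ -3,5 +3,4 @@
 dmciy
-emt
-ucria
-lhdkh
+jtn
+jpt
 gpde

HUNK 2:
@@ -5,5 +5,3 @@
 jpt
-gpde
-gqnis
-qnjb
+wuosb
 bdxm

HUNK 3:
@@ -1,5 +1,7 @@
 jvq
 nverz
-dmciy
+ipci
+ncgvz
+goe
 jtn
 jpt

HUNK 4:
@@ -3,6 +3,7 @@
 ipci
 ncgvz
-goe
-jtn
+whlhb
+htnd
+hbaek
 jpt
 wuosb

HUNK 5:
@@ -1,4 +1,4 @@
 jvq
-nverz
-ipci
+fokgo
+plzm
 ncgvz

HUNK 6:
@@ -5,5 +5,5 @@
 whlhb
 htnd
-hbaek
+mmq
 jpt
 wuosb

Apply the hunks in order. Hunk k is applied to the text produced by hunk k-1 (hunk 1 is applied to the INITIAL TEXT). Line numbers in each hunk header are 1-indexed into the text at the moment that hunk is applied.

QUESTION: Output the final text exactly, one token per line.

Answer: jvq
fokgo
plzm
ncgvz
whlhb
htnd
mmq
jpt
wuosb
bdxm

Derivation:
Hunk 1: at line 3 remove [emt,ucria,lhdkh] add [jtn,jpt] -> 9 lines: jvq nverz dmciy jtn jpt gpde gqnis qnjb bdxm
Hunk 2: at line 5 remove [gpde,gqnis,qnjb] add [wuosb] -> 7 lines: jvq nverz dmciy jtn jpt wuosb bdxm
Hunk 3: at line 1 remove [dmciy] add [ipci,ncgvz,goe] -> 9 lines: jvq nverz ipci ncgvz goe jtn jpt wuosb bdxm
Hunk 4: at line 3 remove [goe,jtn] add [whlhb,htnd,hbaek] -> 10 lines: jvq nverz ipci ncgvz whlhb htnd hbaek jpt wuosb bdxm
Hunk 5: at line 1 remove [nverz,ipci] add [fokgo,plzm] -> 10 lines: jvq fokgo plzm ncgvz whlhb htnd hbaek jpt wuosb bdxm
Hunk 6: at line 5 remove [hbaek] add [mmq] -> 10 lines: jvq fokgo plzm ncgvz whlhb htnd mmq jpt wuosb bdxm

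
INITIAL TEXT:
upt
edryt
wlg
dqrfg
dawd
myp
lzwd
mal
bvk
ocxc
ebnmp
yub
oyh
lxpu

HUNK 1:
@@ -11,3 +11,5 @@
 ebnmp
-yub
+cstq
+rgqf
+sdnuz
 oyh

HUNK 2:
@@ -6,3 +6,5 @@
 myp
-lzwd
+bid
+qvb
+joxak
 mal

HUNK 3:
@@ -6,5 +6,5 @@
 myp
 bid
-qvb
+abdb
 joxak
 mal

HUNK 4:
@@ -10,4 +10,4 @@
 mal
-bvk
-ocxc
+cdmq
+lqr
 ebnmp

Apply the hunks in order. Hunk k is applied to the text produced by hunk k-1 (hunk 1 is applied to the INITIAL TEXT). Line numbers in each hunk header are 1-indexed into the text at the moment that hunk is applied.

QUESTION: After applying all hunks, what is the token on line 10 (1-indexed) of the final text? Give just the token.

Hunk 1: at line 11 remove [yub] add [cstq,rgqf,sdnuz] -> 16 lines: upt edryt wlg dqrfg dawd myp lzwd mal bvk ocxc ebnmp cstq rgqf sdnuz oyh lxpu
Hunk 2: at line 6 remove [lzwd] add [bid,qvb,joxak] -> 18 lines: upt edryt wlg dqrfg dawd myp bid qvb joxak mal bvk ocxc ebnmp cstq rgqf sdnuz oyh lxpu
Hunk 3: at line 6 remove [qvb] add [abdb] -> 18 lines: upt edryt wlg dqrfg dawd myp bid abdb joxak mal bvk ocxc ebnmp cstq rgqf sdnuz oyh lxpu
Hunk 4: at line 10 remove [bvk,ocxc] add [cdmq,lqr] -> 18 lines: upt edryt wlg dqrfg dawd myp bid abdb joxak mal cdmq lqr ebnmp cstq rgqf sdnuz oyh lxpu
Final line 10: mal

Answer: mal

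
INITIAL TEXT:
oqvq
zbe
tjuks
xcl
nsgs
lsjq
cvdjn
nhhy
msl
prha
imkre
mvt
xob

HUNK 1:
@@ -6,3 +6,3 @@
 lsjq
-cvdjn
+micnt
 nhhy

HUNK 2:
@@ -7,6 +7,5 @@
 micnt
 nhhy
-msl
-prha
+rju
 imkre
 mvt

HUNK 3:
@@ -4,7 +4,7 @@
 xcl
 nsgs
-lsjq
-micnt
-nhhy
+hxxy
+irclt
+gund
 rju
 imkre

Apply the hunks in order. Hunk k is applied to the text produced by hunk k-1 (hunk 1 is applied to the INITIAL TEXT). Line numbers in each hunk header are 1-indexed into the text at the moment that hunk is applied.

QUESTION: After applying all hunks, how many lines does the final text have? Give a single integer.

Answer: 12

Derivation:
Hunk 1: at line 6 remove [cvdjn] add [micnt] -> 13 lines: oqvq zbe tjuks xcl nsgs lsjq micnt nhhy msl prha imkre mvt xob
Hunk 2: at line 7 remove [msl,prha] add [rju] -> 12 lines: oqvq zbe tjuks xcl nsgs lsjq micnt nhhy rju imkre mvt xob
Hunk 3: at line 4 remove [lsjq,micnt,nhhy] add [hxxy,irclt,gund] -> 12 lines: oqvq zbe tjuks xcl nsgs hxxy irclt gund rju imkre mvt xob
Final line count: 12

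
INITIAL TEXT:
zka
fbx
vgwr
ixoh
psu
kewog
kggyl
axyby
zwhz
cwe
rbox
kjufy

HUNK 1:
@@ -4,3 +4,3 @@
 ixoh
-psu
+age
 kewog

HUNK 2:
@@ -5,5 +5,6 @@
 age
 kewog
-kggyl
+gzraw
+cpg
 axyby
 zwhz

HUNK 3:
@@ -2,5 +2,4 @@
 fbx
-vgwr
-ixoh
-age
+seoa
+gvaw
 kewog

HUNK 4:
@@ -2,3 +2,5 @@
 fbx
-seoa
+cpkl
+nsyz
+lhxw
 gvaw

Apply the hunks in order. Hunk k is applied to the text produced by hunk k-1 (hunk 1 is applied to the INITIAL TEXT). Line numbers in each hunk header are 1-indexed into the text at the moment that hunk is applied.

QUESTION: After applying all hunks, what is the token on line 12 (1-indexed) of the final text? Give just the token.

Hunk 1: at line 4 remove [psu] add [age] -> 12 lines: zka fbx vgwr ixoh age kewog kggyl axyby zwhz cwe rbox kjufy
Hunk 2: at line 5 remove [kggyl] add [gzraw,cpg] -> 13 lines: zka fbx vgwr ixoh age kewog gzraw cpg axyby zwhz cwe rbox kjufy
Hunk 3: at line 2 remove [vgwr,ixoh,age] add [seoa,gvaw] -> 12 lines: zka fbx seoa gvaw kewog gzraw cpg axyby zwhz cwe rbox kjufy
Hunk 4: at line 2 remove [seoa] add [cpkl,nsyz,lhxw] -> 14 lines: zka fbx cpkl nsyz lhxw gvaw kewog gzraw cpg axyby zwhz cwe rbox kjufy
Final line 12: cwe

Answer: cwe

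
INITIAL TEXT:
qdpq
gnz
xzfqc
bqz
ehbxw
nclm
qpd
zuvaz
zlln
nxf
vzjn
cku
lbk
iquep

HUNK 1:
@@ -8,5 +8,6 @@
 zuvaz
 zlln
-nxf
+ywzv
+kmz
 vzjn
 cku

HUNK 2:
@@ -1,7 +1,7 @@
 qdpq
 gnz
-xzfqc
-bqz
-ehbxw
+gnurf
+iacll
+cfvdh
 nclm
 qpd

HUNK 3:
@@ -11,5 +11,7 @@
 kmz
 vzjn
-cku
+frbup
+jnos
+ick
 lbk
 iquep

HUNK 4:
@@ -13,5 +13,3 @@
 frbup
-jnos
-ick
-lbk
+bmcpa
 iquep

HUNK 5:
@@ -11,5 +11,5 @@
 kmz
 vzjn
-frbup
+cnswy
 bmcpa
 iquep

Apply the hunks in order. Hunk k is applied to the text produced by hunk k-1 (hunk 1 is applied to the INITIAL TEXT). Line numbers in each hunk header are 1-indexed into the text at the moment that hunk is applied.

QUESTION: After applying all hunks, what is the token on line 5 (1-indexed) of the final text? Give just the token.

Hunk 1: at line 8 remove [nxf] add [ywzv,kmz] -> 15 lines: qdpq gnz xzfqc bqz ehbxw nclm qpd zuvaz zlln ywzv kmz vzjn cku lbk iquep
Hunk 2: at line 1 remove [xzfqc,bqz,ehbxw] add [gnurf,iacll,cfvdh] -> 15 lines: qdpq gnz gnurf iacll cfvdh nclm qpd zuvaz zlln ywzv kmz vzjn cku lbk iquep
Hunk 3: at line 11 remove [cku] add [frbup,jnos,ick] -> 17 lines: qdpq gnz gnurf iacll cfvdh nclm qpd zuvaz zlln ywzv kmz vzjn frbup jnos ick lbk iquep
Hunk 4: at line 13 remove [jnos,ick,lbk] add [bmcpa] -> 15 lines: qdpq gnz gnurf iacll cfvdh nclm qpd zuvaz zlln ywzv kmz vzjn frbup bmcpa iquep
Hunk 5: at line 11 remove [frbup] add [cnswy] -> 15 lines: qdpq gnz gnurf iacll cfvdh nclm qpd zuvaz zlln ywzv kmz vzjn cnswy bmcpa iquep
Final line 5: cfvdh

Answer: cfvdh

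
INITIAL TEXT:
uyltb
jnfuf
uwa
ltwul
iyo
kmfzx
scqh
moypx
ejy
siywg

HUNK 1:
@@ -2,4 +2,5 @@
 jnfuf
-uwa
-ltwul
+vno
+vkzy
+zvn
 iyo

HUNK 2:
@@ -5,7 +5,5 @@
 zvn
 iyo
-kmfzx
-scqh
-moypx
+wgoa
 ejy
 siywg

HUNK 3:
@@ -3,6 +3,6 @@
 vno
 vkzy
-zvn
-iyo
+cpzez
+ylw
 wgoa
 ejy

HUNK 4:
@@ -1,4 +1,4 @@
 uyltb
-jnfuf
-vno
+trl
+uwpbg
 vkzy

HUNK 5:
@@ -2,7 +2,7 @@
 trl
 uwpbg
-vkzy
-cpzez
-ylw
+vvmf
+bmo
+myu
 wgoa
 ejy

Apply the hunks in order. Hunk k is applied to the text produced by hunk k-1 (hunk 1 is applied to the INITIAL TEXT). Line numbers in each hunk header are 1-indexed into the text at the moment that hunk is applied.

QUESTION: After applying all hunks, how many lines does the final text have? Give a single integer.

Hunk 1: at line 2 remove [uwa,ltwul] add [vno,vkzy,zvn] -> 11 lines: uyltb jnfuf vno vkzy zvn iyo kmfzx scqh moypx ejy siywg
Hunk 2: at line 5 remove [kmfzx,scqh,moypx] add [wgoa] -> 9 lines: uyltb jnfuf vno vkzy zvn iyo wgoa ejy siywg
Hunk 3: at line 3 remove [zvn,iyo] add [cpzez,ylw] -> 9 lines: uyltb jnfuf vno vkzy cpzez ylw wgoa ejy siywg
Hunk 4: at line 1 remove [jnfuf,vno] add [trl,uwpbg] -> 9 lines: uyltb trl uwpbg vkzy cpzez ylw wgoa ejy siywg
Hunk 5: at line 2 remove [vkzy,cpzez,ylw] add [vvmf,bmo,myu] -> 9 lines: uyltb trl uwpbg vvmf bmo myu wgoa ejy siywg
Final line count: 9

Answer: 9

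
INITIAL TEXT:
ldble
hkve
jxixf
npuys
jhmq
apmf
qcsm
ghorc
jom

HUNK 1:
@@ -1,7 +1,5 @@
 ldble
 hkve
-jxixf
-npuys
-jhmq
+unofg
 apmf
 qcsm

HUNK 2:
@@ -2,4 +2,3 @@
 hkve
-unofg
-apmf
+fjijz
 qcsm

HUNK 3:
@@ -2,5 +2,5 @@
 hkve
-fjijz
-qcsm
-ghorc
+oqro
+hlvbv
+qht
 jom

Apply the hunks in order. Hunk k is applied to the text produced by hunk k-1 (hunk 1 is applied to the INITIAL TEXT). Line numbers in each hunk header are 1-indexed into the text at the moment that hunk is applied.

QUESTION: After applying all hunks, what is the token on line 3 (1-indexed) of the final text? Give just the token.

Answer: oqro

Derivation:
Hunk 1: at line 1 remove [jxixf,npuys,jhmq] add [unofg] -> 7 lines: ldble hkve unofg apmf qcsm ghorc jom
Hunk 2: at line 2 remove [unofg,apmf] add [fjijz] -> 6 lines: ldble hkve fjijz qcsm ghorc jom
Hunk 3: at line 2 remove [fjijz,qcsm,ghorc] add [oqro,hlvbv,qht] -> 6 lines: ldble hkve oqro hlvbv qht jom
Final line 3: oqro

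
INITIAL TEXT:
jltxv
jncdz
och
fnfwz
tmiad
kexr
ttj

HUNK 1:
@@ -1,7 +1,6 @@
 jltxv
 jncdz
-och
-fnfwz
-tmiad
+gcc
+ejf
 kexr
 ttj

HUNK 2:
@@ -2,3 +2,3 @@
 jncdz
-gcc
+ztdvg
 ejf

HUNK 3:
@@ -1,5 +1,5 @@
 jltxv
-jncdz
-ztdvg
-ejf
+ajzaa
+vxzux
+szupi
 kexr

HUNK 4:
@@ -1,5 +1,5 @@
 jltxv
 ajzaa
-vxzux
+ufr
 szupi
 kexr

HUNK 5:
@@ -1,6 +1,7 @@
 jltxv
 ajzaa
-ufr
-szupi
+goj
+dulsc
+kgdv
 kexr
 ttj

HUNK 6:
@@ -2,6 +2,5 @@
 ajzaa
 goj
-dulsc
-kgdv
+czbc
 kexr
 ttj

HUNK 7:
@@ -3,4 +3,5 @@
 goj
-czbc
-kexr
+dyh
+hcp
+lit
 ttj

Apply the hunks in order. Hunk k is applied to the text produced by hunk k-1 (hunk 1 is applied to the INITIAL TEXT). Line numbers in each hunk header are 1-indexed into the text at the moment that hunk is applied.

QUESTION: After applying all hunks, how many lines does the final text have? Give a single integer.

Hunk 1: at line 1 remove [och,fnfwz,tmiad] add [gcc,ejf] -> 6 lines: jltxv jncdz gcc ejf kexr ttj
Hunk 2: at line 2 remove [gcc] add [ztdvg] -> 6 lines: jltxv jncdz ztdvg ejf kexr ttj
Hunk 3: at line 1 remove [jncdz,ztdvg,ejf] add [ajzaa,vxzux,szupi] -> 6 lines: jltxv ajzaa vxzux szupi kexr ttj
Hunk 4: at line 1 remove [vxzux] add [ufr] -> 6 lines: jltxv ajzaa ufr szupi kexr ttj
Hunk 5: at line 1 remove [ufr,szupi] add [goj,dulsc,kgdv] -> 7 lines: jltxv ajzaa goj dulsc kgdv kexr ttj
Hunk 6: at line 2 remove [dulsc,kgdv] add [czbc] -> 6 lines: jltxv ajzaa goj czbc kexr ttj
Hunk 7: at line 3 remove [czbc,kexr] add [dyh,hcp,lit] -> 7 lines: jltxv ajzaa goj dyh hcp lit ttj
Final line count: 7

Answer: 7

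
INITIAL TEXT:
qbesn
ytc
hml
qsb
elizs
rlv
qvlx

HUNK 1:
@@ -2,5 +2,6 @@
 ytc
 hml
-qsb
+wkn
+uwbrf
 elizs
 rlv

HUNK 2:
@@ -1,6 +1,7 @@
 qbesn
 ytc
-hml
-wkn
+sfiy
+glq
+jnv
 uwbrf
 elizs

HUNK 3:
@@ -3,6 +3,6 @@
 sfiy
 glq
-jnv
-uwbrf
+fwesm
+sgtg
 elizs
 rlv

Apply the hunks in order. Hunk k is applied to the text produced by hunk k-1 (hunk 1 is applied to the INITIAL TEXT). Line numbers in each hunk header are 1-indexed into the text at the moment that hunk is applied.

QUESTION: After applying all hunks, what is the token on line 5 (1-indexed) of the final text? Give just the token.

Answer: fwesm

Derivation:
Hunk 1: at line 2 remove [qsb] add [wkn,uwbrf] -> 8 lines: qbesn ytc hml wkn uwbrf elizs rlv qvlx
Hunk 2: at line 1 remove [hml,wkn] add [sfiy,glq,jnv] -> 9 lines: qbesn ytc sfiy glq jnv uwbrf elizs rlv qvlx
Hunk 3: at line 3 remove [jnv,uwbrf] add [fwesm,sgtg] -> 9 lines: qbesn ytc sfiy glq fwesm sgtg elizs rlv qvlx
Final line 5: fwesm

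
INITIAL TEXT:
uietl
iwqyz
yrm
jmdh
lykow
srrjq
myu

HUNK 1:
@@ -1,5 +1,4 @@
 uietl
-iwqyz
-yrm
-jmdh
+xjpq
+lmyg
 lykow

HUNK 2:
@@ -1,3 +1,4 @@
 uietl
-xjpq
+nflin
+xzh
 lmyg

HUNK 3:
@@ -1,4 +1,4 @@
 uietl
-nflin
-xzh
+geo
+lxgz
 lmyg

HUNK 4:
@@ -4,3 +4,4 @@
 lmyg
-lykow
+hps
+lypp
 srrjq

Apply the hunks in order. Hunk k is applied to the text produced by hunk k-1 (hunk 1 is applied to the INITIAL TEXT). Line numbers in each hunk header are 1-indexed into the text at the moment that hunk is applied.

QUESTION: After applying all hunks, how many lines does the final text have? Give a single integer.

Answer: 8

Derivation:
Hunk 1: at line 1 remove [iwqyz,yrm,jmdh] add [xjpq,lmyg] -> 6 lines: uietl xjpq lmyg lykow srrjq myu
Hunk 2: at line 1 remove [xjpq] add [nflin,xzh] -> 7 lines: uietl nflin xzh lmyg lykow srrjq myu
Hunk 3: at line 1 remove [nflin,xzh] add [geo,lxgz] -> 7 lines: uietl geo lxgz lmyg lykow srrjq myu
Hunk 4: at line 4 remove [lykow] add [hps,lypp] -> 8 lines: uietl geo lxgz lmyg hps lypp srrjq myu
Final line count: 8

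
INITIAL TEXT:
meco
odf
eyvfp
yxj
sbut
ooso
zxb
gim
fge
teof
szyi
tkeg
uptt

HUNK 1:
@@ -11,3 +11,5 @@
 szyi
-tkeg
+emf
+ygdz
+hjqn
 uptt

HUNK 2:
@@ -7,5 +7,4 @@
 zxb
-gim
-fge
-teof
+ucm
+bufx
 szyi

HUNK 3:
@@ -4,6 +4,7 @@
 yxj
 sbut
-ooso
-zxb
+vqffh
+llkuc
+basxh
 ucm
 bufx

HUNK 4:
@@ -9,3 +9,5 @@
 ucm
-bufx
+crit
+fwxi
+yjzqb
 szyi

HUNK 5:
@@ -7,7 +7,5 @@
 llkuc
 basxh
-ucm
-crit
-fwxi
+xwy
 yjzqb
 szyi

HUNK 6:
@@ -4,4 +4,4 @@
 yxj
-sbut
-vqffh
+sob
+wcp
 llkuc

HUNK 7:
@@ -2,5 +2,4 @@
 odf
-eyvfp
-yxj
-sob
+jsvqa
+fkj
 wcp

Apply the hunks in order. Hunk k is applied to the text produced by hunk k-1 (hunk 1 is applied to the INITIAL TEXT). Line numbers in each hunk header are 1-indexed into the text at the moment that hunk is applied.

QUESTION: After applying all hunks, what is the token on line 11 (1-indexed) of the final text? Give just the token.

Answer: emf

Derivation:
Hunk 1: at line 11 remove [tkeg] add [emf,ygdz,hjqn] -> 15 lines: meco odf eyvfp yxj sbut ooso zxb gim fge teof szyi emf ygdz hjqn uptt
Hunk 2: at line 7 remove [gim,fge,teof] add [ucm,bufx] -> 14 lines: meco odf eyvfp yxj sbut ooso zxb ucm bufx szyi emf ygdz hjqn uptt
Hunk 3: at line 4 remove [ooso,zxb] add [vqffh,llkuc,basxh] -> 15 lines: meco odf eyvfp yxj sbut vqffh llkuc basxh ucm bufx szyi emf ygdz hjqn uptt
Hunk 4: at line 9 remove [bufx] add [crit,fwxi,yjzqb] -> 17 lines: meco odf eyvfp yxj sbut vqffh llkuc basxh ucm crit fwxi yjzqb szyi emf ygdz hjqn uptt
Hunk 5: at line 7 remove [ucm,crit,fwxi] add [xwy] -> 15 lines: meco odf eyvfp yxj sbut vqffh llkuc basxh xwy yjzqb szyi emf ygdz hjqn uptt
Hunk 6: at line 4 remove [sbut,vqffh] add [sob,wcp] -> 15 lines: meco odf eyvfp yxj sob wcp llkuc basxh xwy yjzqb szyi emf ygdz hjqn uptt
Hunk 7: at line 2 remove [eyvfp,yxj,sob] add [jsvqa,fkj] -> 14 lines: meco odf jsvqa fkj wcp llkuc basxh xwy yjzqb szyi emf ygdz hjqn uptt
Final line 11: emf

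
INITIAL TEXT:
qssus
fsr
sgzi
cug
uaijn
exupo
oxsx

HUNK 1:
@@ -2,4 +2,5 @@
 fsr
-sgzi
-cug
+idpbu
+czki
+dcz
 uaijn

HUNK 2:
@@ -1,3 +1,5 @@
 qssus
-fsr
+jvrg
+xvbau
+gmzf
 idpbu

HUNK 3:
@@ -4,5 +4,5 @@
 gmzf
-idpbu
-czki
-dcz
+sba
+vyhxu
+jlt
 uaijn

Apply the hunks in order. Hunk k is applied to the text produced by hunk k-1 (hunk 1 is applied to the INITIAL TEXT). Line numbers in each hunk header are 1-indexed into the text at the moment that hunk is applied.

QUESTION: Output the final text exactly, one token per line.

Hunk 1: at line 2 remove [sgzi,cug] add [idpbu,czki,dcz] -> 8 lines: qssus fsr idpbu czki dcz uaijn exupo oxsx
Hunk 2: at line 1 remove [fsr] add [jvrg,xvbau,gmzf] -> 10 lines: qssus jvrg xvbau gmzf idpbu czki dcz uaijn exupo oxsx
Hunk 3: at line 4 remove [idpbu,czki,dcz] add [sba,vyhxu,jlt] -> 10 lines: qssus jvrg xvbau gmzf sba vyhxu jlt uaijn exupo oxsx

Answer: qssus
jvrg
xvbau
gmzf
sba
vyhxu
jlt
uaijn
exupo
oxsx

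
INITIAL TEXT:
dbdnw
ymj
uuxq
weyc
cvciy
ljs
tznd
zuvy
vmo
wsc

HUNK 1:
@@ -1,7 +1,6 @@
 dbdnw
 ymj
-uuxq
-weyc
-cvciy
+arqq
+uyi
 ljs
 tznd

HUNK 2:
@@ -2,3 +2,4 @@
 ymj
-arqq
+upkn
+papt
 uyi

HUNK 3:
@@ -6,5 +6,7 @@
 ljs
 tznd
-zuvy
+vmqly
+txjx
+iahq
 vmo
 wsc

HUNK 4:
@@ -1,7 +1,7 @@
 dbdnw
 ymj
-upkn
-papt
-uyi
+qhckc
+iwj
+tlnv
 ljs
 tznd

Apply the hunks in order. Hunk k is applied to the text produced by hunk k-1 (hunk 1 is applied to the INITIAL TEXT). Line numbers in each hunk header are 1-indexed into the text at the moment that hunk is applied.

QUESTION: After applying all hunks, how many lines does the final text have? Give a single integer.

Answer: 12

Derivation:
Hunk 1: at line 1 remove [uuxq,weyc,cvciy] add [arqq,uyi] -> 9 lines: dbdnw ymj arqq uyi ljs tznd zuvy vmo wsc
Hunk 2: at line 2 remove [arqq] add [upkn,papt] -> 10 lines: dbdnw ymj upkn papt uyi ljs tznd zuvy vmo wsc
Hunk 3: at line 6 remove [zuvy] add [vmqly,txjx,iahq] -> 12 lines: dbdnw ymj upkn papt uyi ljs tznd vmqly txjx iahq vmo wsc
Hunk 4: at line 1 remove [upkn,papt,uyi] add [qhckc,iwj,tlnv] -> 12 lines: dbdnw ymj qhckc iwj tlnv ljs tznd vmqly txjx iahq vmo wsc
Final line count: 12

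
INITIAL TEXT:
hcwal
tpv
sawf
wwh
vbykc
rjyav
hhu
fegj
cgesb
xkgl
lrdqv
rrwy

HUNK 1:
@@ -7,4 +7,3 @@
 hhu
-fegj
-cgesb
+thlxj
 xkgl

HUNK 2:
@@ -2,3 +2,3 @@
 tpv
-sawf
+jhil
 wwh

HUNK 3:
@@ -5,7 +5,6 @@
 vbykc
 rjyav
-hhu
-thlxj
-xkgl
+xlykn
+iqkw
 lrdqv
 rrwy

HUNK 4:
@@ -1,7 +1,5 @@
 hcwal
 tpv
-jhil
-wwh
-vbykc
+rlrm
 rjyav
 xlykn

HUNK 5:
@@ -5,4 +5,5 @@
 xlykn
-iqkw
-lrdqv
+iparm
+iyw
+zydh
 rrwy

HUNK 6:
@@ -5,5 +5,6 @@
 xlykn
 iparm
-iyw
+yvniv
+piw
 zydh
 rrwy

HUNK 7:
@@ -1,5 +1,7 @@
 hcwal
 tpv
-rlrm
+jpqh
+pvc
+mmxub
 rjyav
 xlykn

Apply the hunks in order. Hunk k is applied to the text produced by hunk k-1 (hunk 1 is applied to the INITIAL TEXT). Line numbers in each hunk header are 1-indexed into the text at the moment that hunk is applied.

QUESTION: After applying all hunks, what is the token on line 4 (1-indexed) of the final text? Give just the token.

Hunk 1: at line 7 remove [fegj,cgesb] add [thlxj] -> 11 lines: hcwal tpv sawf wwh vbykc rjyav hhu thlxj xkgl lrdqv rrwy
Hunk 2: at line 2 remove [sawf] add [jhil] -> 11 lines: hcwal tpv jhil wwh vbykc rjyav hhu thlxj xkgl lrdqv rrwy
Hunk 3: at line 5 remove [hhu,thlxj,xkgl] add [xlykn,iqkw] -> 10 lines: hcwal tpv jhil wwh vbykc rjyav xlykn iqkw lrdqv rrwy
Hunk 4: at line 1 remove [jhil,wwh,vbykc] add [rlrm] -> 8 lines: hcwal tpv rlrm rjyav xlykn iqkw lrdqv rrwy
Hunk 5: at line 5 remove [iqkw,lrdqv] add [iparm,iyw,zydh] -> 9 lines: hcwal tpv rlrm rjyav xlykn iparm iyw zydh rrwy
Hunk 6: at line 5 remove [iyw] add [yvniv,piw] -> 10 lines: hcwal tpv rlrm rjyav xlykn iparm yvniv piw zydh rrwy
Hunk 7: at line 1 remove [rlrm] add [jpqh,pvc,mmxub] -> 12 lines: hcwal tpv jpqh pvc mmxub rjyav xlykn iparm yvniv piw zydh rrwy
Final line 4: pvc

Answer: pvc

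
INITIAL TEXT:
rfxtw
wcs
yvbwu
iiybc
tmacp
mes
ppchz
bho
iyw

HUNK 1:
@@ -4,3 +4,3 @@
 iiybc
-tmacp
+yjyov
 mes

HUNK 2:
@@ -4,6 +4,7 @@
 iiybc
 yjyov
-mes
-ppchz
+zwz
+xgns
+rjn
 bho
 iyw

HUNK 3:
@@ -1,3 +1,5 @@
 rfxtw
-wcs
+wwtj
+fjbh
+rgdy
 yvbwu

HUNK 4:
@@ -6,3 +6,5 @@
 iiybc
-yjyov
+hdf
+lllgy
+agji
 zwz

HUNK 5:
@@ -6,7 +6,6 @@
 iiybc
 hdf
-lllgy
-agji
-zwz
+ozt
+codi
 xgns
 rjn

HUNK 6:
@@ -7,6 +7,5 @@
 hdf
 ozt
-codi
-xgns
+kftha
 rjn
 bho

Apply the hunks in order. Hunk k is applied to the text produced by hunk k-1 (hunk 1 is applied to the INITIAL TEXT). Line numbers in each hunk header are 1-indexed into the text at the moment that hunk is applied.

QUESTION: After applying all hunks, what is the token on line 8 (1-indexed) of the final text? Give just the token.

Answer: ozt

Derivation:
Hunk 1: at line 4 remove [tmacp] add [yjyov] -> 9 lines: rfxtw wcs yvbwu iiybc yjyov mes ppchz bho iyw
Hunk 2: at line 4 remove [mes,ppchz] add [zwz,xgns,rjn] -> 10 lines: rfxtw wcs yvbwu iiybc yjyov zwz xgns rjn bho iyw
Hunk 3: at line 1 remove [wcs] add [wwtj,fjbh,rgdy] -> 12 lines: rfxtw wwtj fjbh rgdy yvbwu iiybc yjyov zwz xgns rjn bho iyw
Hunk 4: at line 6 remove [yjyov] add [hdf,lllgy,agji] -> 14 lines: rfxtw wwtj fjbh rgdy yvbwu iiybc hdf lllgy agji zwz xgns rjn bho iyw
Hunk 5: at line 6 remove [lllgy,agji,zwz] add [ozt,codi] -> 13 lines: rfxtw wwtj fjbh rgdy yvbwu iiybc hdf ozt codi xgns rjn bho iyw
Hunk 6: at line 7 remove [codi,xgns] add [kftha] -> 12 lines: rfxtw wwtj fjbh rgdy yvbwu iiybc hdf ozt kftha rjn bho iyw
Final line 8: ozt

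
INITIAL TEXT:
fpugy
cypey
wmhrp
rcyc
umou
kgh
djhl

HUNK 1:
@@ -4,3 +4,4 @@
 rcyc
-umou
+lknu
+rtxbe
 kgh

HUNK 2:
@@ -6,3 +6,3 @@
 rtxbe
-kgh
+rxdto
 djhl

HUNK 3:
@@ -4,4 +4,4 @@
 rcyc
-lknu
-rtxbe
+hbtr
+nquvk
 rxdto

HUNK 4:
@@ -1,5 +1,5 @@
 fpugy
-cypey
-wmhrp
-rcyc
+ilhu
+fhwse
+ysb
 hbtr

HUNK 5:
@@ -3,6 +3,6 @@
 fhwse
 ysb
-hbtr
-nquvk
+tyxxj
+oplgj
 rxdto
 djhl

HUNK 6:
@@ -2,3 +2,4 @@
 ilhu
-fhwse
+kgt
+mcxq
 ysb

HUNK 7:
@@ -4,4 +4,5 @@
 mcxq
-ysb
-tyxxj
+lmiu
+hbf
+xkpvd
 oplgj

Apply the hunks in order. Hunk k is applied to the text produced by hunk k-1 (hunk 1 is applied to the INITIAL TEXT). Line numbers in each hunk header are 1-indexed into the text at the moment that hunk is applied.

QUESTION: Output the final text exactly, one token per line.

Answer: fpugy
ilhu
kgt
mcxq
lmiu
hbf
xkpvd
oplgj
rxdto
djhl

Derivation:
Hunk 1: at line 4 remove [umou] add [lknu,rtxbe] -> 8 lines: fpugy cypey wmhrp rcyc lknu rtxbe kgh djhl
Hunk 2: at line 6 remove [kgh] add [rxdto] -> 8 lines: fpugy cypey wmhrp rcyc lknu rtxbe rxdto djhl
Hunk 3: at line 4 remove [lknu,rtxbe] add [hbtr,nquvk] -> 8 lines: fpugy cypey wmhrp rcyc hbtr nquvk rxdto djhl
Hunk 4: at line 1 remove [cypey,wmhrp,rcyc] add [ilhu,fhwse,ysb] -> 8 lines: fpugy ilhu fhwse ysb hbtr nquvk rxdto djhl
Hunk 5: at line 3 remove [hbtr,nquvk] add [tyxxj,oplgj] -> 8 lines: fpugy ilhu fhwse ysb tyxxj oplgj rxdto djhl
Hunk 6: at line 2 remove [fhwse] add [kgt,mcxq] -> 9 lines: fpugy ilhu kgt mcxq ysb tyxxj oplgj rxdto djhl
Hunk 7: at line 4 remove [ysb,tyxxj] add [lmiu,hbf,xkpvd] -> 10 lines: fpugy ilhu kgt mcxq lmiu hbf xkpvd oplgj rxdto djhl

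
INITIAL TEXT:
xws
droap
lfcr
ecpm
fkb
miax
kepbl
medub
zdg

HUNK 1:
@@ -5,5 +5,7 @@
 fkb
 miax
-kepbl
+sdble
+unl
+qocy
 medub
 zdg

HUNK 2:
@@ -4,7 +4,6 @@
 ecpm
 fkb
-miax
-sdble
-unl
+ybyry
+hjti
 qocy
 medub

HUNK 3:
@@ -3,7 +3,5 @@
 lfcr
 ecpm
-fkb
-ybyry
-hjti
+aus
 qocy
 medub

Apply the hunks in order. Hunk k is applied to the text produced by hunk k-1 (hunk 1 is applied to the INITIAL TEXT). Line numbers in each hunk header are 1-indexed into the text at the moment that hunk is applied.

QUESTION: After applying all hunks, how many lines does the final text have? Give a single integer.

Answer: 8

Derivation:
Hunk 1: at line 5 remove [kepbl] add [sdble,unl,qocy] -> 11 lines: xws droap lfcr ecpm fkb miax sdble unl qocy medub zdg
Hunk 2: at line 4 remove [miax,sdble,unl] add [ybyry,hjti] -> 10 lines: xws droap lfcr ecpm fkb ybyry hjti qocy medub zdg
Hunk 3: at line 3 remove [fkb,ybyry,hjti] add [aus] -> 8 lines: xws droap lfcr ecpm aus qocy medub zdg
Final line count: 8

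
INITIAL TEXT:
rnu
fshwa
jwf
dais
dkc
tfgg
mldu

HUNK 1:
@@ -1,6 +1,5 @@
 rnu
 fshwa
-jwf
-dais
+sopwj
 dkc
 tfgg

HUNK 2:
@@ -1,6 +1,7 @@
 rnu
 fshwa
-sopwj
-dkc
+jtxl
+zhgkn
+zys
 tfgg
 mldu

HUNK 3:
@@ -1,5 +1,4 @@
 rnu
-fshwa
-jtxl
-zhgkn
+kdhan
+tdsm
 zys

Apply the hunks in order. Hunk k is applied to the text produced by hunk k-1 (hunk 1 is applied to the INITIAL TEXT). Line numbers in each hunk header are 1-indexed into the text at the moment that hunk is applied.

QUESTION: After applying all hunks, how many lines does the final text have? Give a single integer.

Answer: 6

Derivation:
Hunk 1: at line 1 remove [jwf,dais] add [sopwj] -> 6 lines: rnu fshwa sopwj dkc tfgg mldu
Hunk 2: at line 1 remove [sopwj,dkc] add [jtxl,zhgkn,zys] -> 7 lines: rnu fshwa jtxl zhgkn zys tfgg mldu
Hunk 3: at line 1 remove [fshwa,jtxl,zhgkn] add [kdhan,tdsm] -> 6 lines: rnu kdhan tdsm zys tfgg mldu
Final line count: 6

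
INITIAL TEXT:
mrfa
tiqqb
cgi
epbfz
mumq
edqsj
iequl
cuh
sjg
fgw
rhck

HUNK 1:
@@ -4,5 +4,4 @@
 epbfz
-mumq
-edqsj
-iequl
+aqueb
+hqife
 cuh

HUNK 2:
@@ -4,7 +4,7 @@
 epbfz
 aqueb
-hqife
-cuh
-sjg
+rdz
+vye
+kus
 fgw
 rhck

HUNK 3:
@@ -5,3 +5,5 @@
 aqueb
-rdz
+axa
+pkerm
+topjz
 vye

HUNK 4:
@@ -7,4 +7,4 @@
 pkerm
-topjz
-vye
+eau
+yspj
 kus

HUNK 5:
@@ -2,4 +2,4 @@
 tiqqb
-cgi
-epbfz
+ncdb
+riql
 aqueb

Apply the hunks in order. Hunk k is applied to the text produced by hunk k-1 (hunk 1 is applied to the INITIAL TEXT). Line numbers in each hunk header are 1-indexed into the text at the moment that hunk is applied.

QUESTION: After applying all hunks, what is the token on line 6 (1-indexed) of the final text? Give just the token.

Answer: axa

Derivation:
Hunk 1: at line 4 remove [mumq,edqsj,iequl] add [aqueb,hqife] -> 10 lines: mrfa tiqqb cgi epbfz aqueb hqife cuh sjg fgw rhck
Hunk 2: at line 4 remove [hqife,cuh,sjg] add [rdz,vye,kus] -> 10 lines: mrfa tiqqb cgi epbfz aqueb rdz vye kus fgw rhck
Hunk 3: at line 5 remove [rdz] add [axa,pkerm,topjz] -> 12 lines: mrfa tiqqb cgi epbfz aqueb axa pkerm topjz vye kus fgw rhck
Hunk 4: at line 7 remove [topjz,vye] add [eau,yspj] -> 12 lines: mrfa tiqqb cgi epbfz aqueb axa pkerm eau yspj kus fgw rhck
Hunk 5: at line 2 remove [cgi,epbfz] add [ncdb,riql] -> 12 lines: mrfa tiqqb ncdb riql aqueb axa pkerm eau yspj kus fgw rhck
Final line 6: axa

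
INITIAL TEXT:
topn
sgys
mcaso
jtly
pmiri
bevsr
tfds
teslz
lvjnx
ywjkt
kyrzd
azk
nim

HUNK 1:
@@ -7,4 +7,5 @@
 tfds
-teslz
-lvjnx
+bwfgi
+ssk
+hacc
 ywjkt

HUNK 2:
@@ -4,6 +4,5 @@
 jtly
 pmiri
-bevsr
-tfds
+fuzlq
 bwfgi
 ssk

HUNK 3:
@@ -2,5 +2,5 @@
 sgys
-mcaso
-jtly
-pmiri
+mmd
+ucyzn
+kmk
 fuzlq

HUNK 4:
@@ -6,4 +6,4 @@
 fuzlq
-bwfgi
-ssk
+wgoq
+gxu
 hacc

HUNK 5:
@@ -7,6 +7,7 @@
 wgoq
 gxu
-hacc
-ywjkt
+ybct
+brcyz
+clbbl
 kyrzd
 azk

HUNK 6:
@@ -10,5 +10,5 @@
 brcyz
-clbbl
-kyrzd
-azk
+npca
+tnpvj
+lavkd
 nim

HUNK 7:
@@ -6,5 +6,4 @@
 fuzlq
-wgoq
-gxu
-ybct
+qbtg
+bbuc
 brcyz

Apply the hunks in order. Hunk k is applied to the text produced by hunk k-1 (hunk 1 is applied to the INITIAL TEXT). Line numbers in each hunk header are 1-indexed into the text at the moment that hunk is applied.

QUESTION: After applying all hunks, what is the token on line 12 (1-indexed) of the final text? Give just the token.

Answer: lavkd

Derivation:
Hunk 1: at line 7 remove [teslz,lvjnx] add [bwfgi,ssk,hacc] -> 14 lines: topn sgys mcaso jtly pmiri bevsr tfds bwfgi ssk hacc ywjkt kyrzd azk nim
Hunk 2: at line 4 remove [bevsr,tfds] add [fuzlq] -> 13 lines: topn sgys mcaso jtly pmiri fuzlq bwfgi ssk hacc ywjkt kyrzd azk nim
Hunk 3: at line 2 remove [mcaso,jtly,pmiri] add [mmd,ucyzn,kmk] -> 13 lines: topn sgys mmd ucyzn kmk fuzlq bwfgi ssk hacc ywjkt kyrzd azk nim
Hunk 4: at line 6 remove [bwfgi,ssk] add [wgoq,gxu] -> 13 lines: topn sgys mmd ucyzn kmk fuzlq wgoq gxu hacc ywjkt kyrzd azk nim
Hunk 5: at line 7 remove [hacc,ywjkt] add [ybct,brcyz,clbbl] -> 14 lines: topn sgys mmd ucyzn kmk fuzlq wgoq gxu ybct brcyz clbbl kyrzd azk nim
Hunk 6: at line 10 remove [clbbl,kyrzd,azk] add [npca,tnpvj,lavkd] -> 14 lines: topn sgys mmd ucyzn kmk fuzlq wgoq gxu ybct brcyz npca tnpvj lavkd nim
Hunk 7: at line 6 remove [wgoq,gxu,ybct] add [qbtg,bbuc] -> 13 lines: topn sgys mmd ucyzn kmk fuzlq qbtg bbuc brcyz npca tnpvj lavkd nim
Final line 12: lavkd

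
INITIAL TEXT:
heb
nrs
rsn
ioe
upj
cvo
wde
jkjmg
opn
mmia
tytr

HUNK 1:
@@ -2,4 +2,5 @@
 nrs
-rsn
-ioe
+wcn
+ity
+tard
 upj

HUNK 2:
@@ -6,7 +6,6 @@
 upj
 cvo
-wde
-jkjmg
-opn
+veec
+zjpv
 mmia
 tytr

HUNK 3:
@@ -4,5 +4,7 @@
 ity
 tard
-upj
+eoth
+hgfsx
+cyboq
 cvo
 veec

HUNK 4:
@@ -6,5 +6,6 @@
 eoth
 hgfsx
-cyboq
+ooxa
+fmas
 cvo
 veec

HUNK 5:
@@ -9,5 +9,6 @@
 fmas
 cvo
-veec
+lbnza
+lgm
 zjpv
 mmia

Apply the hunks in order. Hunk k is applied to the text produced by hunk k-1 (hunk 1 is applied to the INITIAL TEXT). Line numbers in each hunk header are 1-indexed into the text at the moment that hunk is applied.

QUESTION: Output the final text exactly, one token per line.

Hunk 1: at line 2 remove [rsn,ioe] add [wcn,ity,tard] -> 12 lines: heb nrs wcn ity tard upj cvo wde jkjmg opn mmia tytr
Hunk 2: at line 6 remove [wde,jkjmg,opn] add [veec,zjpv] -> 11 lines: heb nrs wcn ity tard upj cvo veec zjpv mmia tytr
Hunk 3: at line 4 remove [upj] add [eoth,hgfsx,cyboq] -> 13 lines: heb nrs wcn ity tard eoth hgfsx cyboq cvo veec zjpv mmia tytr
Hunk 4: at line 6 remove [cyboq] add [ooxa,fmas] -> 14 lines: heb nrs wcn ity tard eoth hgfsx ooxa fmas cvo veec zjpv mmia tytr
Hunk 5: at line 9 remove [veec] add [lbnza,lgm] -> 15 lines: heb nrs wcn ity tard eoth hgfsx ooxa fmas cvo lbnza lgm zjpv mmia tytr

Answer: heb
nrs
wcn
ity
tard
eoth
hgfsx
ooxa
fmas
cvo
lbnza
lgm
zjpv
mmia
tytr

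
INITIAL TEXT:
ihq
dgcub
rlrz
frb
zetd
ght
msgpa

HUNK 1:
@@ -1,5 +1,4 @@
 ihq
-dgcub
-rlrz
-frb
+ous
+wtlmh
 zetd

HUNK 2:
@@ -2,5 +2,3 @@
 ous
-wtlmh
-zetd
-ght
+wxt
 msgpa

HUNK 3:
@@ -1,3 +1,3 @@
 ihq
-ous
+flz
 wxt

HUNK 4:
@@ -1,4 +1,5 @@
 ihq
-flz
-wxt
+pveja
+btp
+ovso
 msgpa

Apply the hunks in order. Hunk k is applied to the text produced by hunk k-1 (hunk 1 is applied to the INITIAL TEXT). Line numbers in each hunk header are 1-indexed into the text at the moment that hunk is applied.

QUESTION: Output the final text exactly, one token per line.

Hunk 1: at line 1 remove [dgcub,rlrz,frb] add [ous,wtlmh] -> 6 lines: ihq ous wtlmh zetd ght msgpa
Hunk 2: at line 2 remove [wtlmh,zetd,ght] add [wxt] -> 4 lines: ihq ous wxt msgpa
Hunk 3: at line 1 remove [ous] add [flz] -> 4 lines: ihq flz wxt msgpa
Hunk 4: at line 1 remove [flz,wxt] add [pveja,btp,ovso] -> 5 lines: ihq pveja btp ovso msgpa

Answer: ihq
pveja
btp
ovso
msgpa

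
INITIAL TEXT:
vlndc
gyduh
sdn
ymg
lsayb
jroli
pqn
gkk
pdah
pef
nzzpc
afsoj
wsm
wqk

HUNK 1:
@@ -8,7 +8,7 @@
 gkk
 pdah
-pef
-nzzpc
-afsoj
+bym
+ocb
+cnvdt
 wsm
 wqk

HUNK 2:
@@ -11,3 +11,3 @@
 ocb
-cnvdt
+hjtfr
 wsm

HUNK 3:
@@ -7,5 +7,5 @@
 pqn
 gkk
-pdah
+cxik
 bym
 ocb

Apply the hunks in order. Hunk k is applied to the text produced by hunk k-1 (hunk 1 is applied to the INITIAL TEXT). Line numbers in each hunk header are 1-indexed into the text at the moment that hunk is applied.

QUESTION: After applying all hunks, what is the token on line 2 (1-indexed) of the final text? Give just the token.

Answer: gyduh

Derivation:
Hunk 1: at line 8 remove [pef,nzzpc,afsoj] add [bym,ocb,cnvdt] -> 14 lines: vlndc gyduh sdn ymg lsayb jroli pqn gkk pdah bym ocb cnvdt wsm wqk
Hunk 2: at line 11 remove [cnvdt] add [hjtfr] -> 14 lines: vlndc gyduh sdn ymg lsayb jroli pqn gkk pdah bym ocb hjtfr wsm wqk
Hunk 3: at line 7 remove [pdah] add [cxik] -> 14 lines: vlndc gyduh sdn ymg lsayb jroli pqn gkk cxik bym ocb hjtfr wsm wqk
Final line 2: gyduh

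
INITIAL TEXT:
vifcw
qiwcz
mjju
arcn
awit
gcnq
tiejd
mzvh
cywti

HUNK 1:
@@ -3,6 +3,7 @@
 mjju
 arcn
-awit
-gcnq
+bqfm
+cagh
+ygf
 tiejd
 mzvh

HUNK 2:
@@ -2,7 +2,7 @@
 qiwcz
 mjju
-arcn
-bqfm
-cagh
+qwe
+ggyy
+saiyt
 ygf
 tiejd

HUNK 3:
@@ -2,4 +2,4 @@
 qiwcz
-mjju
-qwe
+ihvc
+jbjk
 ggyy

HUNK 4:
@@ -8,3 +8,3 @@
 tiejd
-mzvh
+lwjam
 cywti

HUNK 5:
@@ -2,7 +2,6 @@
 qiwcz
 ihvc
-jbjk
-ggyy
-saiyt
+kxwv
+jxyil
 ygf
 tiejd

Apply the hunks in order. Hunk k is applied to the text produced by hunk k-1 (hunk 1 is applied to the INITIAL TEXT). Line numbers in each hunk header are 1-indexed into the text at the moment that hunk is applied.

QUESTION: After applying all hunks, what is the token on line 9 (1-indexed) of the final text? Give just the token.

Answer: cywti

Derivation:
Hunk 1: at line 3 remove [awit,gcnq] add [bqfm,cagh,ygf] -> 10 lines: vifcw qiwcz mjju arcn bqfm cagh ygf tiejd mzvh cywti
Hunk 2: at line 2 remove [arcn,bqfm,cagh] add [qwe,ggyy,saiyt] -> 10 lines: vifcw qiwcz mjju qwe ggyy saiyt ygf tiejd mzvh cywti
Hunk 3: at line 2 remove [mjju,qwe] add [ihvc,jbjk] -> 10 lines: vifcw qiwcz ihvc jbjk ggyy saiyt ygf tiejd mzvh cywti
Hunk 4: at line 8 remove [mzvh] add [lwjam] -> 10 lines: vifcw qiwcz ihvc jbjk ggyy saiyt ygf tiejd lwjam cywti
Hunk 5: at line 2 remove [jbjk,ggyy,saiyt] add [kxwv,jxyil] -> 9 lines: vifcw qiwcz ihvc kxwv jxyil ygf tiejd lwjam cywti
Final line 9: cywti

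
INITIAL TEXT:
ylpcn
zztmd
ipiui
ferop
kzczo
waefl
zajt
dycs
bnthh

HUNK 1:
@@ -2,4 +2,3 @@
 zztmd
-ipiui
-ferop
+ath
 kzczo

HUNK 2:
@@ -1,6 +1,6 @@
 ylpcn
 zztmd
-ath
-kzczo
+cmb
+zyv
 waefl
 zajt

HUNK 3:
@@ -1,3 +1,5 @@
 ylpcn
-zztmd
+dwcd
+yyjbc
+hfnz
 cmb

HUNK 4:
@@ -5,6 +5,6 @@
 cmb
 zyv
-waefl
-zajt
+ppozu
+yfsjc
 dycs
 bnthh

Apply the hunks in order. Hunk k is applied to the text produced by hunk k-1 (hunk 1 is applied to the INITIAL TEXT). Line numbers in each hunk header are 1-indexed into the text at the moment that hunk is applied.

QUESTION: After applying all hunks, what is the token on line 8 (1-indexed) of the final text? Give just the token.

Answer: yfsjc

Derivation:
Hunk 1: at line 2 remove [ipiui,ferop] add [ath] -> 8 lines: ylpcn zztmd ath kzczo waefl zajt dycs bnthh
Hunk 2: at line 1 remove [ath,kzczo] add [cmb,zyv] -> 8 lines: ylpcn zztmd cmb zyv waefl zajt dycs bnthh
Hunk 3: at line 1 remove [zztmd] add [dwcd,yyjbc,hfnz] -> 10 lines: ylpcn dwcd yyjbc hfnz cmb zyv waefl zajt dycs bnthh
Hunk 4: at line 5 remove [waefl,zajt] add [ppozu,yfsjc] -> 10 lines: ylpcn dwcd yyjbc hfnz cmb zyv ppozu yfsjc dycs bnthh
Final line 8: yfsjc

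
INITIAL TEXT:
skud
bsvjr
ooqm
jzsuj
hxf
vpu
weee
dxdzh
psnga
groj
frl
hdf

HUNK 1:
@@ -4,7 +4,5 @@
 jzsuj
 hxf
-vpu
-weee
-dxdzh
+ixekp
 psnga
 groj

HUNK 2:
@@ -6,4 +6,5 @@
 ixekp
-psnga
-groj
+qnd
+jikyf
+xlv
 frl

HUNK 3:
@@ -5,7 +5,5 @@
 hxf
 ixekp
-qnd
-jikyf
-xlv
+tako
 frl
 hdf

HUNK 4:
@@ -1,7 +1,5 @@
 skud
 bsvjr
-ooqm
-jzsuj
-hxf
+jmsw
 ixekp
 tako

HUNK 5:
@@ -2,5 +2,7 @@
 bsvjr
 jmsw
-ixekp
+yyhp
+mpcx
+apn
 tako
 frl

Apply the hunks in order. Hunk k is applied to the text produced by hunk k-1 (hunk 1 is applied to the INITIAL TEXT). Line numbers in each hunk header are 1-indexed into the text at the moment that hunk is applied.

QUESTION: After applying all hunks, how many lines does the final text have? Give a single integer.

Hunk 1: at line 4 remove [vpu,weee,dxdzh] add [ixekp] -> 10 lines: skud bsvjr ooqm jzsuj hxf ixekp psnga groj frl hdf
Hunk 2: at line 6 remove [psnga,groj] add [qnd,jikyf,xlv] -> 11 lines: skud bsvjr ooqm jzsuj hxf ixekp qnd jikyf xlv frl hdf
Hunk 3: at line 5 remove [qnd,jikyf,xlv] add [tako] -> 9 lines: skud bsvjr ooqm jzsuj hxf ixekp tako frl hdf
Hunk 4: at line 1 remove [ooqm,jzsuj,hxf] add [jmsw] -> 7 lines: skud bsvjr jmsw ixekp tako frl hdf
Hunk 5: at line 2 remove [ixekp] add [yyhp,mpcx,apn] -> 9 lines: skud bsvjr jmsw yyhp mpcx apn tako frl hdf
Final line count: 9

Answer: 9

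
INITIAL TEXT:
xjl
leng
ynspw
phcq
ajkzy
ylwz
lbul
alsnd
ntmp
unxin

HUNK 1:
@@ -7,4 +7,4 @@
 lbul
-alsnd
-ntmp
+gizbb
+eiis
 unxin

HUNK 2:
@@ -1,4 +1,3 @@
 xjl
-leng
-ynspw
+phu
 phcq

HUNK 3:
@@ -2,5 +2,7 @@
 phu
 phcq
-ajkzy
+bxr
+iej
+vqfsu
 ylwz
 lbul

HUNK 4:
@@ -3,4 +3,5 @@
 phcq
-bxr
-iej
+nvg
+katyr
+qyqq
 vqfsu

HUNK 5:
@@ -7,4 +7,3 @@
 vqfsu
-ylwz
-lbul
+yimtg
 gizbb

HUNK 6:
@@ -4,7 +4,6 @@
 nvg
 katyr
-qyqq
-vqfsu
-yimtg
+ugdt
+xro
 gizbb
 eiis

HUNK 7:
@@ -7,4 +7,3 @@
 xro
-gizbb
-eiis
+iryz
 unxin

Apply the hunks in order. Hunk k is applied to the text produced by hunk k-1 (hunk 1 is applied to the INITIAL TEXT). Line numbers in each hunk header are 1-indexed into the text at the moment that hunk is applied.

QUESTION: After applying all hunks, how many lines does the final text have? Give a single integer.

Answer: 9

Derivation:
Hunk 1: at line 7 remove [alsnd,ntmp] add [gizbb,eiis] -> 10 lines: xjl leng ynspw phcq ajkzy ylwz lbul gizbb eiis unxin
Hunk 2: at line 1 remove [leng,ynspw] add [phu] -> 9 lines: xjl phu phcq ajkzy ylwz lbul gizbb eiis unxin
Hunk 3: at line 2 remove [ajkzy] add [bxr,iej,vqfsu] -> 11 lines: xjl phu phcq bxr iej vqfsu ylwz lbul gizbb eiis unxin
Hunk 4: at line 3 remove [bxr,iej] add [nvg,katyr,qyqq] -> 12 lines: xjl phu phcq nvg katyr qyqq vqfsu ylwz lbul gizbb eiis unxin
Hunk 5: at line 7 remove [ylwz,lbul] add [yimtg] -> 11 lines: xjl phu phcq nvg katyr qyqq vqfsu yimtg gizbb eiis unxin
Hunk 6: at line 4 remove [qyqq,vqfsu,yimtg] add [ugdt,xro] -> 10 lines: xjl phu phcq nvg katyr ugdt xro gizbb eiis unxin
Hunk 7: at line 7 remove [gizbb,eiis] add [iryz] -> 9 lines: xjl phu phcq nvg katyr ugdt xro iryz unxin
Final line count: 9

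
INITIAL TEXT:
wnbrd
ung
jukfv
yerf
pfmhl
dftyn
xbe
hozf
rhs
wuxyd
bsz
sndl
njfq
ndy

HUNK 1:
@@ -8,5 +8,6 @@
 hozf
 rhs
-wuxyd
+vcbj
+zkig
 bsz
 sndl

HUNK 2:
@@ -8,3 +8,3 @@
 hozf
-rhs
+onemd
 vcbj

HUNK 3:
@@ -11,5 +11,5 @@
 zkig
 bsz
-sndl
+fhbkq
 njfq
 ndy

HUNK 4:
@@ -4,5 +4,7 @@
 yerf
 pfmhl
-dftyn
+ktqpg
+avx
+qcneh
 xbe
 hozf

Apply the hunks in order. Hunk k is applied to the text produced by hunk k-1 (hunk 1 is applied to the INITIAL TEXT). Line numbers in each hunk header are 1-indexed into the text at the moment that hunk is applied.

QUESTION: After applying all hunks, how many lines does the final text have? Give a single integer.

Answer: 17

Derivation:
Hunk 1: at line 8 remove [wuxyd] add [vcbj,zkig] -> 15 lines: wnbrd ung jukfv yerf pfmhl dftyn xbe hozf rhs vcbj zkig bsz sndl njfq ndy
Hunk 2: at line 8 remove [rhs] add [onemd] -> 15 lines: wnbrd ung jukfv yerf pfmhl dftyn xbe hozf onemd vcbj zkig bsz sndl njfq ndy
Hunk 3: at line 11 remove [sndl] add [fhbkq] -> 15 lines: wnbrd ung jukfv yerf pfmhl dftyn xbe hozf onemd vcbj zkig bsz fhbkq njfq ndy
Hunk 4: at line 4 remove [dftyn] add [ktqpg,avx,qcneh] -> 17 lines: wnbrd ung jukfv yerf pfmhl ktqpg avx qcneh xbe hozf onemd vcbj zkig bsz fhbkq njfq ndy
Final line count: 17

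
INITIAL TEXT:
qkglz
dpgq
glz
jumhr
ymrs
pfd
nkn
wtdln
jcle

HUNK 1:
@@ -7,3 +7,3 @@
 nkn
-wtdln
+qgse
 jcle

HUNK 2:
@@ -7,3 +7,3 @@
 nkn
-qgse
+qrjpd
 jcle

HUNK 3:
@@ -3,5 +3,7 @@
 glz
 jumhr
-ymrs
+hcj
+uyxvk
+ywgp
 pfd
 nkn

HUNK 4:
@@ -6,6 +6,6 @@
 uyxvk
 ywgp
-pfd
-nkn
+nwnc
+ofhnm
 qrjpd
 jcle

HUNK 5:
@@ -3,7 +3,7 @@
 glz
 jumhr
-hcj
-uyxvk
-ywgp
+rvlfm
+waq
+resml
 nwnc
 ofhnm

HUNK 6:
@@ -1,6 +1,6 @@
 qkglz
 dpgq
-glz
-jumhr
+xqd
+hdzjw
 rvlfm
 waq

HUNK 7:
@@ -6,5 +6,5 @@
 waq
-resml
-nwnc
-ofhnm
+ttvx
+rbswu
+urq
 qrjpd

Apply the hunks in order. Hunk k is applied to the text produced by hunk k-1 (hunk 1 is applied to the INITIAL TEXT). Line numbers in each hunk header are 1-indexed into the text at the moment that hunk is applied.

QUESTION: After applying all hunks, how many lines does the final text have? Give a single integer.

Hunk 1: at line 7 remove [wtdln] add [qgse] -> 9 lines: qkglz dpgq glz jumhr ymrs pfd nkn qgse jcle
Hunk 2: at line 7 remove [qgse] add [qrjpd] -> 9 lines: qkglz dpgq glz jumhr ymrs pfd nkn qrjpd jcle
Hunk 3: at line 3 remove [ymrs] add [hcj,uyxvk,ywgp] -> 11 lines: qkglz dpgq glz jumhr hcj uyxvk ywgp pfd nkn qrjpd jcle
Hunk 4: at line 6 remove [pfd,nkn] add [nwnc,ofhnm] -> 11 lines: qkglz dpgq glz jumhr hcj uyxvk ywgp nwnc ofhnm qrjpd jcle
Hunk 5: at line 3 remove [hcj,uyxvk,ywgp] add [rvlfm,waq,resml] -> 11 lines: qkglz dpgq glz jumhr rvlfm waq resml nwnc ofhnm qrjpd jcle
Hunk 6: at line 1 remove [glz,jumhr] add [xqd,hdzjw] -> 11 lines: qkglz dpgq xqd hdzjw rvlfm waq resml nwnc ofhnm qrjpd jcle
Hunk 7: at line 6 remove [resml,nwnc,ofhnm] add [ttvx,rbswu,urq] -> 11 lines: qkglz dpgq xqd hdzjw rvlfm waq ttvx rbswu urq qrjpd jcle
Final line count: 11

Answer: 11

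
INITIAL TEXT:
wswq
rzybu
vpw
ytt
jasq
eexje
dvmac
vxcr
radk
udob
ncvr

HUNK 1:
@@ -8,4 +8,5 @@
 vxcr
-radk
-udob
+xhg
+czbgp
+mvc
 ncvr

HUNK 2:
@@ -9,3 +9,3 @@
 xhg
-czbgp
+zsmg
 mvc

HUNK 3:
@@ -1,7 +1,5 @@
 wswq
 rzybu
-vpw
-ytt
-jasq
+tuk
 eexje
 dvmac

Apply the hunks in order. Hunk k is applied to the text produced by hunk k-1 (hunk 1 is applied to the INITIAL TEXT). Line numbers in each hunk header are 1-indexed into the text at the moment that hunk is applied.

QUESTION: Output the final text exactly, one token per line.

Answer: wswq
rzybu
tuk
eexje
dvmac
vxcr
xhg
zsmg
mvc
ncvr

Derivation:
Hunk 1: at line 8 remove [radk,udob] add [xhg,czbgp,mvc] -> 12 lines: wswq rzybu vpw ytt jasq eexje dvmac vxcr xhg czbgp mvc ncvr
Hunk 2: at line 9 remove [czbgp] add [zsmg] -> 12 lines: wswq rzybu vpw ytt jasq eexje dvmac vxcr xhg zsmg mvc ncvr
Hunk 3: at line 1 remove [vpw,ytt,jasq] add [tuk] -> 10 lines: wswq rzybu tuk eexje dvmac vxcr xhg zsmg mvc ncvr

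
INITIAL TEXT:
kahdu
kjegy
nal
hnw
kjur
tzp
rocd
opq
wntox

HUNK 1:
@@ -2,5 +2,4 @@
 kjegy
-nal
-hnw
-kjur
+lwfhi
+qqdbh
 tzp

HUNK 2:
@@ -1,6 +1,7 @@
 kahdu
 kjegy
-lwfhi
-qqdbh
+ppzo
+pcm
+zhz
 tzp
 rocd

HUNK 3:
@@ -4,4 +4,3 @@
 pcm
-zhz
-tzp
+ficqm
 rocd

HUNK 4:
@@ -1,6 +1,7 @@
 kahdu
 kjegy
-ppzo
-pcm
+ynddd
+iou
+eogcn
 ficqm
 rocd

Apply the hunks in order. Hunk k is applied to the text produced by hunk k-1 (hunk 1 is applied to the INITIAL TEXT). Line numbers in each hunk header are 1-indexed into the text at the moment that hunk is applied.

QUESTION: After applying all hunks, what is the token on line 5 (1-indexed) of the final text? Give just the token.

Answer: eogcn

Derivation:
Hunk 1: at line 2 remove [nal,hnw,kjur] add [lwfhi,qqdbh] -> 8 lines: kahdu kjegy lwfhi qqdbh tzp rocd opq wntox
Hunk 2: at line 1 remove [lwfhi,qqdbh] add [ppzo,pcm,zhz] -> 9 lines: kahdu kjegy ppzo pcm zhz tzp rocd opq wntox
Hunk 3: at line 4 remove [zhz,tzp] add [ficqm] -> 8 lines: kahdu kjegy ppzo pcm ficqm rocd opq wntox
Hunk 4: at line 1 remove [ppzo,pcm] add [ynddd,iou,eogcn] -> 9 lines: kahdu kjegy ynddd iou eogcn ficqm rocd opq wntox
Final line 5: eogcn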